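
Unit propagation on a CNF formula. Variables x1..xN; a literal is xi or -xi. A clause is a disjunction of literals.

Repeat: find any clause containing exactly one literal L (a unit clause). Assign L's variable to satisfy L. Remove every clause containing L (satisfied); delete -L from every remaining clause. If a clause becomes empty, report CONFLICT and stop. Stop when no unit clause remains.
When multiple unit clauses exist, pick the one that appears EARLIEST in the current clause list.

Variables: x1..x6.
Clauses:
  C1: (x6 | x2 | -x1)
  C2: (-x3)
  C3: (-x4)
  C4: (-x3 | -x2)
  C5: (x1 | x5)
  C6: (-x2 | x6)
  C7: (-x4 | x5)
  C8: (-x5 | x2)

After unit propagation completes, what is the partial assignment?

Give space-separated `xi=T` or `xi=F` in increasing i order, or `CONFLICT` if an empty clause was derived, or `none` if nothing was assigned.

Answer: x3=F x4=F

Derivation:
unit clause [-3] forces x3=F; simplify:
  satisfied 2 clause(s); 6 remain; assigned so far: [3]
unit clause [-4] forces x4=F; simplify:
  satisfied 2 clause(s); 4 remain; assigned so far: [3, 4]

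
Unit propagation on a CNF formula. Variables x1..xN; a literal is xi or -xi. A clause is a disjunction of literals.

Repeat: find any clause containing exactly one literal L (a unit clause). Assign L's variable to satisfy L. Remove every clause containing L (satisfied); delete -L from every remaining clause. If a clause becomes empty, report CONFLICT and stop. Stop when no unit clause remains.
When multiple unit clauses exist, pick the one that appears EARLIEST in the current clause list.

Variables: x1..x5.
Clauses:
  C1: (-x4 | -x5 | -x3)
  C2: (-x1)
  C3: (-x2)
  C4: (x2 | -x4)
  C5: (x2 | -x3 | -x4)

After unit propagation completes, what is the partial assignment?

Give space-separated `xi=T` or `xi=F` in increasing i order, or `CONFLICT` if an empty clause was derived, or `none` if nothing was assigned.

unit clause [-1] forces x1=F; simplify:
  satisfied 1 clause(s); 4 remain; assigned so far: [1]
unit clause [-2] forces x2=F; simplify:
  drop 2 from [2, -4] -> [-4]
  drop 2 from [2, -3, -4] -> [-3, -4]
  satisfied 1 clause(s); 3 remain; assigned so far: [1, 2]
unit clause [-4] forces x4=F; simplify:
  satisfied 3 clause(s); 0 remain; assigned so far: [1, 2, 4]

Answer: x1=F x2=F x4=F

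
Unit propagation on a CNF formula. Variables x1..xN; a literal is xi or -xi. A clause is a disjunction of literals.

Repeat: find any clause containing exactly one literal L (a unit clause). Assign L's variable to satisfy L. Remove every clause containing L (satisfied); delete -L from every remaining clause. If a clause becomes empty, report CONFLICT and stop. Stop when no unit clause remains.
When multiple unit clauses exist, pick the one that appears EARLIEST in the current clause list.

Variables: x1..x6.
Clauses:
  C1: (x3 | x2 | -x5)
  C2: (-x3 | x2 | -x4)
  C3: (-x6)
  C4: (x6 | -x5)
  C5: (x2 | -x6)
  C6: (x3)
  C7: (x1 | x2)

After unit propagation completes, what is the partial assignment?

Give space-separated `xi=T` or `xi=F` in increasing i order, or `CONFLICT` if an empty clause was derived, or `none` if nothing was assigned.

unit clause [-6] forces x6=F; simplify:
  drop 6 from [6, -5] -> [-5]
  satisfied 2 clause(s); 5 remain; assigned so far: [6]
unit clause [-5] forces x5=F; simplify:
  satisfied 2 clause(s); 3 remain; assigned so far: [5, 6]
unit clause [3] forces x3=T; simplify:
  drop -3 from [-3, 2, -4] -> [2, -4]
  satisfied 1 clause(s); 2 remain; assigned so far: [3, 5, 6]

Answer: x3=T x5=F x6=F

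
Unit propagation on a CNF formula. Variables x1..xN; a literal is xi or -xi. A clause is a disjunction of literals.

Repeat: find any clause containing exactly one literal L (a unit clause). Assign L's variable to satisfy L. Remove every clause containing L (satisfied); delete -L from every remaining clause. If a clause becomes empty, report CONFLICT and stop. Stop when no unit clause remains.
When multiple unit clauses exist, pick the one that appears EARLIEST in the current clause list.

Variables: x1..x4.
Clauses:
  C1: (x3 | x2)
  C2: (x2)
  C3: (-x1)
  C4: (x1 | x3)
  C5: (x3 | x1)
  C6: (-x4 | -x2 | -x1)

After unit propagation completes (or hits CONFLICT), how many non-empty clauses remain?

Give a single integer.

Answer: 0

Derivation:
unit clause [2] forces x2=T; simplify:
  drop -2 from [-4, -2, -1] -> [-4, -1]
  satisfied 2 clause(s); 4 remain; assigned so far: [2]
unit clause [-1] forces x1=F; simplify:
  drop 1 from [1, 3] -> [3]
  drop 1 from [3, 1] -> [3]
  satisfied 2 clause(s); 2 remain; assigned so far: [1, 2]
unit clause [3] forces x3=T; simplify:
  satisfied 2 clause(s); 0 remain; assigned so far: [1, 2, 3]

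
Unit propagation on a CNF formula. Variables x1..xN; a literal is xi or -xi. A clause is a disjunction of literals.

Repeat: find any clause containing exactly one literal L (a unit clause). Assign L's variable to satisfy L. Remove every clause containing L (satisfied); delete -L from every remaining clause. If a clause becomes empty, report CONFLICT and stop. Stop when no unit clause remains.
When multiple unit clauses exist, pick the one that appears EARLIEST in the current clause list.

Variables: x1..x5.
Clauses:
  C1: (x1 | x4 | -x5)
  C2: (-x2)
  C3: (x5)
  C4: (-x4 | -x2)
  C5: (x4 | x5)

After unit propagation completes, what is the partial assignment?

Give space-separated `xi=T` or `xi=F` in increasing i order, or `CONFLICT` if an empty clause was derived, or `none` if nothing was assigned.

Answer: x2=F x5=T

Derivation:
unit clause [-2] forces x2=F; simplify:
  satisfied 2 clause(s); 3 remain; assigned so far: [2]
unit clause [5] forces x5=T; simplify:
  drop -5 from [1, 4, -5] -> [1, 4]
  satisfied 2 clause(s); 1 remain; assigned so far: [2, 5]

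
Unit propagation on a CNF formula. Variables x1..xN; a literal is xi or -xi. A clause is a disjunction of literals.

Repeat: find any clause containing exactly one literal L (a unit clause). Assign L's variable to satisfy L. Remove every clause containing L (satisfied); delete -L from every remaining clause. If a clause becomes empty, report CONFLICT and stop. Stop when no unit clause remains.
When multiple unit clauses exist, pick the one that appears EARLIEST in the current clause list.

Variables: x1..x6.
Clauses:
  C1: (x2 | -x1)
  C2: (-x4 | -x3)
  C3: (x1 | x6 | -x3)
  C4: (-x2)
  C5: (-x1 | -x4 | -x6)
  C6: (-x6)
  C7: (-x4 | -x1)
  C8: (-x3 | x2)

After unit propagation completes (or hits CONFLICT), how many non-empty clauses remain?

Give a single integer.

Answer: 0

Derivation:
unit clause [-2] forces x2=F; simplify:
  drop 2 from [2, -1] -> [-1]
  drop 2 from [-3, 2] -> [-3]
  satisfied 1 clause(s); 7 remain; assigned so far: [2]
unit clause [-1] forces x1=F; simplify:
  drop 1 from [1, 6, -3] -> [6, -3]
  satisfied 3 clause(s); 4 remain; assigned so far: [1, 2]
unit clause [-6] forces x6=F; simplify:
  drop 6 from [6, -3] -> [-3]
  satisfied 1 clause(s); 3 remain; assigned so far: [1, 2, 6]
unit clause [-3] forces x3=F; simplify:
  satisfied 3 clause(s); 0 remain; assigned so far: [1, 2, 3, 6]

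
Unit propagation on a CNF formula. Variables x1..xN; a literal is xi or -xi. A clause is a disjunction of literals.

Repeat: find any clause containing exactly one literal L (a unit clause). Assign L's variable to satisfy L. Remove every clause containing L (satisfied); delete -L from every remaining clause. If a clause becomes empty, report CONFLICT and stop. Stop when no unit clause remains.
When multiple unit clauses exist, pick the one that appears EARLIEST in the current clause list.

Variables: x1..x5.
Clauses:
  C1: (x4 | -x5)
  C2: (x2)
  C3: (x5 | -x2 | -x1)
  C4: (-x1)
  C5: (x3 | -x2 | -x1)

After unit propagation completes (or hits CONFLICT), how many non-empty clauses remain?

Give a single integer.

unit clause [2] forces x2=T; simplify:
  drop -2 from [5, -2, -1] -> [5, -1]
  drop -2 from [3, -2, -1] -> [3, -1]
  satisfied 1 clause(s); 4 remain; assigned so far: [2]
unit clause [-1] forces x1=F; simplify:
  satisfied 3 clause(s); 1 remain; assigned so far: [1, 2]

Answer: 1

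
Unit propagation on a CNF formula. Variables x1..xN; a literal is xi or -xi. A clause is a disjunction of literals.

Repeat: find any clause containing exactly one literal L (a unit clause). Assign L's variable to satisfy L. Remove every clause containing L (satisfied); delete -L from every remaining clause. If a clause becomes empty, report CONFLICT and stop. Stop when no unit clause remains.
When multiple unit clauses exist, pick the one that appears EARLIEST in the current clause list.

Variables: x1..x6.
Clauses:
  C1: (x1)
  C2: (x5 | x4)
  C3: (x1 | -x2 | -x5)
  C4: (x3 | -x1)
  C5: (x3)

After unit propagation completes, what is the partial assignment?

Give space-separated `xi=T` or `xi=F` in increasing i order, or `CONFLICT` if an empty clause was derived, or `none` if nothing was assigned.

unit clause [1] forces x1=T; simplify:
  drop -1 from [3, -1] -> [3]
  satisfied 2 clause(s); 3 remain; assigned so far: [1]
unit clause [3] forces x3=T; simplify:
  satisfied 2 clause(s); 1 remain; assigned so far: [1, 3]

Answer: x1=T x3=T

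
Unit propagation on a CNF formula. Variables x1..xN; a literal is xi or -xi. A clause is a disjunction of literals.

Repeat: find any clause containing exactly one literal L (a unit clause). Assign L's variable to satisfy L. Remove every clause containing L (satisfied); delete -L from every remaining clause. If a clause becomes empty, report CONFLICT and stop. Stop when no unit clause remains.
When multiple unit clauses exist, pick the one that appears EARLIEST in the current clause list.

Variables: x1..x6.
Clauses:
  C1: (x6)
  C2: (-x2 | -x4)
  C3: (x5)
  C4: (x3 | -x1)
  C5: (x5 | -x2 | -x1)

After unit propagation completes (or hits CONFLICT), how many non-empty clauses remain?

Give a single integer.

unit clause [6] forces x6=T; simplify:
  satisfied 1 clause(s); 4 remain; assigned so far: [6]
unit clause [5] forces x5=T; simplify:
  satisfied 2 clause(s); 2 remain; assigned so far: [5, 6]

Answer: 2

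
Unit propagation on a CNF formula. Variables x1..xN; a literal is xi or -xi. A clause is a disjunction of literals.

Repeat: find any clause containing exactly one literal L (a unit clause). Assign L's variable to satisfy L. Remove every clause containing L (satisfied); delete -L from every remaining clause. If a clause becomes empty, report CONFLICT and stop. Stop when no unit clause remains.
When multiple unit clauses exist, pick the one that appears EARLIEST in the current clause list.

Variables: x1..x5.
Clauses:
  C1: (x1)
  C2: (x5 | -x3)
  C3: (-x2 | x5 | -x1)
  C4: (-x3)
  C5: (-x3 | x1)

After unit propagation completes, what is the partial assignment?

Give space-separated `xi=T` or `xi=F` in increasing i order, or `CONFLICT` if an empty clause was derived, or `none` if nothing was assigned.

Answer: x1=T x3=F

Derivation:
unit clause [1] forces x1=T; simplify:
  drop -1 from [-2, 5, -1] -> [-2, 5]
  satisfied 2 clause(s); 3 remain; assigned so far: [1]
unit clause [-3] forces x3=F; simplify:
  satisfied 2 clause(s); 1 remain; assigned so far: [1, 3]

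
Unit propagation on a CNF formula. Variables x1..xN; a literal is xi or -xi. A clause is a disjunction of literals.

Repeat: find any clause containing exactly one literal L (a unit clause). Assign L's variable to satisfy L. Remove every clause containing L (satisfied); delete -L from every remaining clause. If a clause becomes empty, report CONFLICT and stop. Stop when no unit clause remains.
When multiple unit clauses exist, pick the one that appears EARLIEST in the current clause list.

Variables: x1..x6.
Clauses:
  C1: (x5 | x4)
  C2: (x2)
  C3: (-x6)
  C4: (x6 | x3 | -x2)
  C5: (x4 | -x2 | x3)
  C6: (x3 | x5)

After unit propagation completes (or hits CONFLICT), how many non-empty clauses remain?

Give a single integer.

Answer: 1

Derivation:
unit clause [2] forces x2=T; simplify:
  drop -2 from [6, 3, -2] -> [6, 3]
  drop -2 from [4, -2, 3] -> [4, 3]
  satisfied 1 clause(s); 5 remain; assigned so far: [2]
unit clause [-6] forces x6=F; simplify:
  drop 6 from [6, 3] -> [3]
  satisfied 1 clause(s); 4 remain; assigned so far: [2, 6]
unit clause [3] forces x3=T; simplify:
  satisfied 3 clause(s); 1 remain; assigned so far: [2, 3, 6]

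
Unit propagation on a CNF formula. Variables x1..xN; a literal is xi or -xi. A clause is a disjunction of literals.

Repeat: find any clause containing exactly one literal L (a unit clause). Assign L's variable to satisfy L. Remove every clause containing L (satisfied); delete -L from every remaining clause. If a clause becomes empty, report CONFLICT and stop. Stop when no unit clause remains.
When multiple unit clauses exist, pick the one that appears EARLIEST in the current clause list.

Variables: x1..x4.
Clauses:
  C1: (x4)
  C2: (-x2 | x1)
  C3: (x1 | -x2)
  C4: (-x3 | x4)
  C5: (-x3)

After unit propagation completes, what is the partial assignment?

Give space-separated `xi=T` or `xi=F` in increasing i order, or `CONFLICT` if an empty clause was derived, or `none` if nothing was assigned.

Answer: x3=F x4=T

Derivation:
unit clause [4] forces x4=T; simplify:
  satisfied 2 clause(s); 3 remain; assigned so far: [4]
unit clause [-3] forces x3=F; simplify:
  satisfied 1 clause(s); 2 remain; assigned so far: [3, 4]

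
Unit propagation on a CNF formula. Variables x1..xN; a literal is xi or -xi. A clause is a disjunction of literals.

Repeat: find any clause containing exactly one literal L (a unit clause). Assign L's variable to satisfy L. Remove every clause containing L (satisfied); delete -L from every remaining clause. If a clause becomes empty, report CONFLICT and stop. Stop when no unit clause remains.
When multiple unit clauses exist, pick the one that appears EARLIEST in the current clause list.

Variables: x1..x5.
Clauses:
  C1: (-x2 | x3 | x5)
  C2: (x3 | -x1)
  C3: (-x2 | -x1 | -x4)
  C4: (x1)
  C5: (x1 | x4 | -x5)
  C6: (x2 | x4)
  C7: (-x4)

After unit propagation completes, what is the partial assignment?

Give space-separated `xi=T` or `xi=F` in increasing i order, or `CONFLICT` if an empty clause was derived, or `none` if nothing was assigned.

Answer: x1=T x2=T x3=T x4=F

Derivation:
unit clause [1] forces x1=T; simplify:
  drop -1 from [3, -1] -> [3]
  drop -1 from [-2, -1, -4] -> [-2, -4]
  satisfied 2 clause(s); 5 remain; assigned so far: [1]
unit clause [3] forces x3=T; simplify:
  satisfied 2 clause(s); 3 remain; assigned so far: [1, 3]
unit clause [-4] forces x4=F; simplify:
  drop 4 from [2, 4] -> [2]
  satisfied 2 clause(s); 1 remain; assigned so far: [1, 3, 4]
unit clause [2] forces x2=T; simplify:
  satisfied 1 clause(s); 0 remain; assigned so far: [1, 2, 3, 4]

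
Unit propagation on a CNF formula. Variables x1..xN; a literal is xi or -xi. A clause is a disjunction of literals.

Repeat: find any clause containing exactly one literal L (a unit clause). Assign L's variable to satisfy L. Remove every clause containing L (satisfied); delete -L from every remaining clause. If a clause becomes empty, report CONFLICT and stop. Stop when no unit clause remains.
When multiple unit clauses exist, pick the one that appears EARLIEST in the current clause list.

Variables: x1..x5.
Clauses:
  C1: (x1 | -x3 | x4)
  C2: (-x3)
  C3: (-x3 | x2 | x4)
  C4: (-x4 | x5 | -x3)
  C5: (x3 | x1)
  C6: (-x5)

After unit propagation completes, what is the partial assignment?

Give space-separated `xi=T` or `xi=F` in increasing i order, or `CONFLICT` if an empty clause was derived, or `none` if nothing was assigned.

unit clause [-3] forces x3=F; simplify:
  drop 3 from [3, 1] -> [1]
  satisfied 4 clause(s); 2 remain; assigned so far: [3]
unit clause [1] forces x1=T; simplify:
  satisfied 1 clause(s); 1 remain; assigned so far: [1, 3]
unit clause [-5] forces x5=F; simplify:
  satisfied 1 clause(s); 0 remain; assigned so far: [1, 3, 5]

Answer: x1=T x3=F x5=F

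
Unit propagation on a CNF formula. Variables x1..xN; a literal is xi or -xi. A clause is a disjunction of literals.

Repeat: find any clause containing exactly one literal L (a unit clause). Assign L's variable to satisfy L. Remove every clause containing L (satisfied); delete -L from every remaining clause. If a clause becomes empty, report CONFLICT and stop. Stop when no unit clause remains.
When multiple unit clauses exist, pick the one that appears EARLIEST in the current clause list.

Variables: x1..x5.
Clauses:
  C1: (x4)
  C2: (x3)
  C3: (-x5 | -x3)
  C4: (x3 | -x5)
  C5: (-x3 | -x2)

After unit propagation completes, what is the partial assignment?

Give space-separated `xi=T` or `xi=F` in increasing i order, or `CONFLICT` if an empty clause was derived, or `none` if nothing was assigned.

Answer: x2=F x3=T x4=T x5=F

Derivation:
unit clause [4] forces x4=T; simplify:
  satisfied 1 clause(s); 4 remain; assigned so far: [4]
unit clause [3] forces x3=T; simplify:
  drop -3 from [-5, -3] -> [-5]
  drop -3 from [-3, -2] -> [-2]
  satisfied 2 clause(s); 2 remain; assigned so far: [3, 4]
unit clause [-5] forces x5=F; simplify:
  satisfied 1 clause(s); 1 remain; assigned so far: [3, 4, 5]
unit clause [-2] forces x2=F; simplify:
  satisfied 1 clause(s); 0 remain; assigned so far: [2, 3, 4, 5]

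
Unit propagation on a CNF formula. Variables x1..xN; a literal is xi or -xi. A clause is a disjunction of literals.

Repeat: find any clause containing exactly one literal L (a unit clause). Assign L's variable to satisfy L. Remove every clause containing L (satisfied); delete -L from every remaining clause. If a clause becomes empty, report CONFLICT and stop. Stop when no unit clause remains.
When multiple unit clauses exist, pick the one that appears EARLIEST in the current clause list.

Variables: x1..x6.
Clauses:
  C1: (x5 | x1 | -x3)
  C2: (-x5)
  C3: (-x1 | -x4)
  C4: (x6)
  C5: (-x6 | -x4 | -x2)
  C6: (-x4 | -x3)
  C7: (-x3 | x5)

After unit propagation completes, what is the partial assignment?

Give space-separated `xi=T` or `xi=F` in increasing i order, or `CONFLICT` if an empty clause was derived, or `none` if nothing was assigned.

Answer: x3=F x5=F x6=T

Derivation:
unit clause [-5] forces x5=F; simplify:
  drop 5 from [5, 1, -3] -> [1, -3]
  drop 5 from [-3, 5] -> [-3]
  satisfied 1 clause(s); 6 remain; assigned so far: [5]
unit clause [6] forces x6=T; simplify:
  drop -6 from [-6, -4, -2] -> [-4, -2]
  satisfied 1 clause(s); 5 remain; assigned so far: [5, 6]
unit clause [-3] forces x3=F; simplify:
  satisfied 3 clause(s); 2 remain; assigned so far: [3, 5, 6]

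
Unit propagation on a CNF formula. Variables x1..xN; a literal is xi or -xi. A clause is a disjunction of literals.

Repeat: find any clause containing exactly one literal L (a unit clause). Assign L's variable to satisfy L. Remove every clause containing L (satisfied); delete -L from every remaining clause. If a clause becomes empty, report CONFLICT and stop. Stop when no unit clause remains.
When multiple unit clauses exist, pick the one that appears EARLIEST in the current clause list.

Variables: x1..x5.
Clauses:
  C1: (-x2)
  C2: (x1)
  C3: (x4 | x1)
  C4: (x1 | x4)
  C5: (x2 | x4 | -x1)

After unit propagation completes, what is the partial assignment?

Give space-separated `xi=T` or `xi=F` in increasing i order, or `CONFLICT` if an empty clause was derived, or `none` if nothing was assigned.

Answer: x1=T x2=F x4=T

Derivation:
unit clause [-2] forces x2=F; simplify:
  drop 2 from [2, 4, -1] -> [4, -1]
  satisfied 1 clause(s); 4 remain; assigned so far: [2]
unit clause [1] forces x1=T; simplify:
  drop -1 from [4, -1] -> [4]
  satisfied 3 clause(s); 1 remain; assigned so far: [1, 2]
unit clause [4] forces x4=T; simplify:
  satisfied 1 clause(s); 0 remain; assigned so far: [1, 2, 4]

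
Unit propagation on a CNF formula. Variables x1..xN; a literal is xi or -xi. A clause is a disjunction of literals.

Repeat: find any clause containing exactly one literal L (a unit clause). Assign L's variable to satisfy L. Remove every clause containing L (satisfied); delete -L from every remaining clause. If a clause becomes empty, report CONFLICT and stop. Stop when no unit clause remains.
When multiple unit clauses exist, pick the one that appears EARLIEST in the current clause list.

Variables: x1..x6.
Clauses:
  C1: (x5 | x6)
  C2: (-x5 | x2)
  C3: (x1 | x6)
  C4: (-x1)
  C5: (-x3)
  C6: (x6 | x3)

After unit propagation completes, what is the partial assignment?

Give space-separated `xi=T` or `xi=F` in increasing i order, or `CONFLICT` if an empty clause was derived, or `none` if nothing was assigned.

Answer: x1=F x3=F x6=T

Derivation:
unit clause [-1] forces x1=F; simplify:
  drop 1 from [1, 6] -> [6]
  satisfied 1 clause(s); 5 remain; assigned so far: [1]
unit clause [6] forces x6=T; simplify:
  satisfied 3 clause(s); 2 remain; assigned so far: [1, 6]
unit clause [-3] forces x3=F; simplify:
  satisfied 1 clause(s); 1 remain; assigned so far: [1, 3, 6]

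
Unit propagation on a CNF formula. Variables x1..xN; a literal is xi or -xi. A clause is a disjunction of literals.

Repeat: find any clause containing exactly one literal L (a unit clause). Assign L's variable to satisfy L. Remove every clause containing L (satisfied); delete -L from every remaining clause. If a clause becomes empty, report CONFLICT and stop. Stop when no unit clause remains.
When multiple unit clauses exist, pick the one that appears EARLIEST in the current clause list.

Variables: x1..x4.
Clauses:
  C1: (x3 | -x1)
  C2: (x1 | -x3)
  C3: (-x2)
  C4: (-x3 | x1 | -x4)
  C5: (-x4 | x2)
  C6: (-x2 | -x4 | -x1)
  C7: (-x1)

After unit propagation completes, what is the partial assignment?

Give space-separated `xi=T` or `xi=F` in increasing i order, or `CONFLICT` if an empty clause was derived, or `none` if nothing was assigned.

unit clause [-2] forces x2=F; simplify:
  drop 2 from [-4, 2] -> [-4]
  satisfied 2 clause(s); 5 remain; assigned so far: [2]
unit clause [-4] forces x4=F; simplify:
  satisfied 2 clause(s); 3 remain; assigned so far: [2, 4]
unit clause [-1] forces x1=F; simplify:
  drop 1 from [1, -3] -> [-3]
  satisfied 2 clause(s); 1 remain; assigned so far: [1, 2, 4]
unit clause [-3] forces x3=F; simplify:
  satisfied 1 clause(s); 0 remain; assigned so far: [1, 2, 3, 4]

Answer: x1=F x2=F x3=F x4=F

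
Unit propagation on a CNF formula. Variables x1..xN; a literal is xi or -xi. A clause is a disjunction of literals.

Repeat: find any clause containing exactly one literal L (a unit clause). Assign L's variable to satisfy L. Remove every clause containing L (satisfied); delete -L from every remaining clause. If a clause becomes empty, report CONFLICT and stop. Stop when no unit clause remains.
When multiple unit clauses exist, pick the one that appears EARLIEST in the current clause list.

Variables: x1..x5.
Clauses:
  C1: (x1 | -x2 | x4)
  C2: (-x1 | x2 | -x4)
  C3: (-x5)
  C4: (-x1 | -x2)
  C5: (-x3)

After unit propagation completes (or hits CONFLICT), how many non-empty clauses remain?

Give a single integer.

unit clause [-5] forces x5=F; simplify:
  satisfied 1 clause(s); 4 remain; assigned so far: [5]
unit clause [-3] forces x3=F; simplify:
  satisfied 1 clause(s); 3 remain; assigned so far: [3, 5]

Answer: 3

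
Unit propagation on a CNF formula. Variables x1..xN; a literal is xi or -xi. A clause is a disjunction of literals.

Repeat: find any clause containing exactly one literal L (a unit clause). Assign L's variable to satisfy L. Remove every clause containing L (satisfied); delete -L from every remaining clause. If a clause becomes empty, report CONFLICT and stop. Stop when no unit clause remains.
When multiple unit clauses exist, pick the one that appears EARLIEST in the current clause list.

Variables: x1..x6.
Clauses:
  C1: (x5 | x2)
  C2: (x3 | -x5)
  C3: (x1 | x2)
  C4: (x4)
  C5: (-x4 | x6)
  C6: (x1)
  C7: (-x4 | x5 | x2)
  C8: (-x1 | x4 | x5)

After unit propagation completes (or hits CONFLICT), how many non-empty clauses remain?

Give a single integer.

Answer: 3

Derivation:
unit clause [4] forces x4=T; simplify:
  drop -4 from [-4, 6] -> [6]
  drop -4 from [-4, 5, 2] -> [5, 2]
  satisfied 2 clause(s); 6 remain; assigned so far: [4]
unit clause [6] forces x6=T; simplify:
  satisfied 1 clause(s); 5 remain; assigned so far: [4, 6]
unit clause [1] forces x1=T; simplify:
  satisfied 2 clause(s); 3 remain; assigned so far: [1, 4, 6]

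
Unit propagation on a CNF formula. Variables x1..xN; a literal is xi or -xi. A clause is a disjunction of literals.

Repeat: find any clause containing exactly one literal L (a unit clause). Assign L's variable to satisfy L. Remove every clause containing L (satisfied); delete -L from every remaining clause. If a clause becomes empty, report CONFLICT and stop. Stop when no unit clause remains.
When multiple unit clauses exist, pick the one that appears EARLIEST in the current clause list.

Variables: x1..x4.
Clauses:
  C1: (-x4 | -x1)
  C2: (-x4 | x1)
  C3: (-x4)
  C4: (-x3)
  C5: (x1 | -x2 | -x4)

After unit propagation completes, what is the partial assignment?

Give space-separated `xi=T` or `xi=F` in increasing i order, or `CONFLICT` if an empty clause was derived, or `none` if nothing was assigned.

Answer: x3=F x4=F

Derivation:
unit clause [-4] forces x4=F; simplify:
  satisfied 4 clause(s); 1 remain; assigned so far: [4]
unit clause [-3] forces x3=F; simplify:
  satisfied 1 clause(s); 0 remain; assigned so far: [3, 4]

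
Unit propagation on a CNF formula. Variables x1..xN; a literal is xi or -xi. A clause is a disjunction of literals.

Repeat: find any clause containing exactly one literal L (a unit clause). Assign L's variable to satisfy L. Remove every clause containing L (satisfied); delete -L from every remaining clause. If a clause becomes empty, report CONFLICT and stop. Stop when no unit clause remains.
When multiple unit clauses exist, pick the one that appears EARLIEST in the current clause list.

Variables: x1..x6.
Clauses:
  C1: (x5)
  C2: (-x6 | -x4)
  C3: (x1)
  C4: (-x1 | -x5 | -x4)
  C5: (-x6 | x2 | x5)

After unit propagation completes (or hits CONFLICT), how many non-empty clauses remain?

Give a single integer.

Answer: 0

Derivation:
unit clause [5] forces x5=T; simplify:
  drop -5 from [-1, -5, -4] -> [-1, -4]
  satisfied 2 clause(s); 3 remain; assigned so far: [5]
unit clause [1] forces x1=T; simplify:
  drop -1 from [-1, -4] -> [-4]
  satisfied 1 clause(s); 2 remain; assigned so far: [1, 5]
unit clause [-4] forces x4=F; simplify:
  satisfied 2 clause(s); 0 remain; assigned so far: [1, 4, 5]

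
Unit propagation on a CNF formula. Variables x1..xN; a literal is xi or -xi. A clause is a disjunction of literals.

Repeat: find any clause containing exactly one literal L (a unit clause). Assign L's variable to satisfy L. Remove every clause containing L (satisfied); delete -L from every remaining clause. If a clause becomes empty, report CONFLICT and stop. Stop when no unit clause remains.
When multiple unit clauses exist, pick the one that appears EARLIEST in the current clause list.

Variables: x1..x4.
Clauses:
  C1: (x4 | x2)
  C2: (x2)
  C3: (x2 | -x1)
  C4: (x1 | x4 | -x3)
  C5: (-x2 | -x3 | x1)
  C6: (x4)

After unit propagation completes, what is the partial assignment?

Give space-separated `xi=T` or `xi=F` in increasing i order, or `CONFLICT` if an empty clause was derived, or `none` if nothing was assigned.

unit clause [2] forces x2=T; simplify:
  drop -2 from [-2, -3, 1] -> [-3, 1]
  satisfied 3 clause(s); 3 remain; assigned so far: [2]
unit clause [4] forces x4=T; simplify:
  satisfied 2 clause(s); 1 remain; assigned so far: [2, 4]

Answer: x2=T x4=T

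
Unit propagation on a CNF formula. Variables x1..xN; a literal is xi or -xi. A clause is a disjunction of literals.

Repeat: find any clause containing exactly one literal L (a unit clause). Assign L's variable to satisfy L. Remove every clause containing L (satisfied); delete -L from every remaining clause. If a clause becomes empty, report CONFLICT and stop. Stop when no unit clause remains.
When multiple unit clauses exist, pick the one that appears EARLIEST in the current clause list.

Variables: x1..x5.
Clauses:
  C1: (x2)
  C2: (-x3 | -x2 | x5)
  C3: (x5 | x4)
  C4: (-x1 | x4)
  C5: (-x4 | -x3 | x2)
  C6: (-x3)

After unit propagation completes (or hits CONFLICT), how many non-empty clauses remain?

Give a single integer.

Answer: 2

Derivation:
unit clause [2] forces x2=T; simplify:
  drop -2 from [-3, -2, 5] -> [-3, 5]
  satisfied 2 clause(s); 4 remain; assigned so far: [2]
unit clause [-3] forces x3=F; simplify:
  satisfied 2 clause(s); 2 remain; assigned so far: [2, 3]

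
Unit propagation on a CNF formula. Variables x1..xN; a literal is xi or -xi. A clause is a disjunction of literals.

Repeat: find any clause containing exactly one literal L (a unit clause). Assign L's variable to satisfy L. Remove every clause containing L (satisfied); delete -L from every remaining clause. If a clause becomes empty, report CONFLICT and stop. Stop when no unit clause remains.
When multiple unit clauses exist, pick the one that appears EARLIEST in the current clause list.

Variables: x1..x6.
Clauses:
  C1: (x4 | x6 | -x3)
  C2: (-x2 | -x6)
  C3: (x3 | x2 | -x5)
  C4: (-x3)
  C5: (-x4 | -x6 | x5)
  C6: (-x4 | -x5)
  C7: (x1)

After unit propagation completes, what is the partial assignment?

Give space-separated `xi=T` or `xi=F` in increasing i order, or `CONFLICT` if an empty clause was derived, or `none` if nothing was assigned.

Answer: x1=T x3=F

Derivation:
unit clause [-3] forces x3=F; simplify:
  drop 3 from [3, 2, -5] -> [2, -5]
  satisfied 2 clause(s); 5 remain; assigned so far: [3]
unit clause [1] forces x1=T; simplify:
  satisfied 1 clause(s); 4 remain; assigned so far: [1, 3]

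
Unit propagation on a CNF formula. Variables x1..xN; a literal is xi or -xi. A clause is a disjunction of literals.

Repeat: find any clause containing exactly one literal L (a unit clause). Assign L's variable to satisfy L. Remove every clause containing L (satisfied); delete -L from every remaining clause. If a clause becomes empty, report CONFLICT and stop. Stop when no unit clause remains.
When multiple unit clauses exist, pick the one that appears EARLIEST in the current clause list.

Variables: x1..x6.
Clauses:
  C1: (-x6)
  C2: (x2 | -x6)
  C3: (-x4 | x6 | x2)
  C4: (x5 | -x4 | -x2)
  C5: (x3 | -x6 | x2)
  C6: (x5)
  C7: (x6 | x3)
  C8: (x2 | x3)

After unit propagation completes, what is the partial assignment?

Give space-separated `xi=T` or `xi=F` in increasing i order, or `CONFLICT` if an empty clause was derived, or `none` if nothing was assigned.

unit clause [-6] forces x6=F; simplify:
  drop 6 from [-4, 6, 2] -> [-4, 2]
  drop 6 from [6, 3] -> [3]
  satisfied 3 clause(s); 5 remain; assigned so far: [6]
unit clause [5] forces x5=T; simplify:
  satisfied 2 clause(s); 3 remain; assigned so far: [5, 6]
unit clause [3] forces x3=T; simplify:
  satisfied 2 clause(s); 1 remain; assigned so far: [3, 5, 6]

Answer: x3=T x5=T x6=F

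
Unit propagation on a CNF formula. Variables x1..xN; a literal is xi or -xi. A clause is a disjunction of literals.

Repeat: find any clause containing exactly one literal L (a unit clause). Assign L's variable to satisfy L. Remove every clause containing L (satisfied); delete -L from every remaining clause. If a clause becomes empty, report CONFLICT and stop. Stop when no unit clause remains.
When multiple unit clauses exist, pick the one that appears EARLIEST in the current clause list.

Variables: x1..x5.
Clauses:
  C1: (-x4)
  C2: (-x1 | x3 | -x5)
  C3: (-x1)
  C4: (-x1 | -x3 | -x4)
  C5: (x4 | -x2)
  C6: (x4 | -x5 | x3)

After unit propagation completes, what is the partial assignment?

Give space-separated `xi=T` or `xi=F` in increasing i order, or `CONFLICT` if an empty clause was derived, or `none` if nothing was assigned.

Answer: x1=F x2=F x4=F

Derivation:
unit clause [-4] forces x4=F; simplify:
  drop 4 from [4, -2] -> [-2]
  drop 4 from [4, -5, 3] -> [-5, 3]
  satisfied 2 clause(s); 4 remain; assigned so far: [4]
unit clause [-1] forces x1=F; simplify:
  satisfied 2 clause(s); 2 remain; assigned so far: [1, 4]
unit clause [-2] forces x2=F; simplify:
  satisfied 1 clause(s); 1 remain; assigned so far: [1, 2, 4]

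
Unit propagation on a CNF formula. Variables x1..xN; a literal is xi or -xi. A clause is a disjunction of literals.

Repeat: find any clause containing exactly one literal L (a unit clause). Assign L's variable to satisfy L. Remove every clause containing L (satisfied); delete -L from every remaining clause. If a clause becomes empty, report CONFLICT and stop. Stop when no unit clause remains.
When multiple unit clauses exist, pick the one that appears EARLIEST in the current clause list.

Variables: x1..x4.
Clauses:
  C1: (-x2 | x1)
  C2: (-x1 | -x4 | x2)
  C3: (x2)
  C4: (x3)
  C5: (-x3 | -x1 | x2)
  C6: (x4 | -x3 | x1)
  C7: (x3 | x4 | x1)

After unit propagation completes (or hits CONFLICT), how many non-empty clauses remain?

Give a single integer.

unit clause [2] forces x2=T; simplify:
  drop -2 from [-2, 1] -> [1]
  satisfied 3 clause(s); 4 remain; assigned so far: [2]
unit clause [1] forces x1=T; simplify:
  satisfied 3 clause(s); 1 remain; assigned so far: [1, 2]
unit clause [3] forces x3=T; simplify:
  satisfied 1 clause(s); 0 remain; assigned so far: [1, 2, 3]

Answer: 0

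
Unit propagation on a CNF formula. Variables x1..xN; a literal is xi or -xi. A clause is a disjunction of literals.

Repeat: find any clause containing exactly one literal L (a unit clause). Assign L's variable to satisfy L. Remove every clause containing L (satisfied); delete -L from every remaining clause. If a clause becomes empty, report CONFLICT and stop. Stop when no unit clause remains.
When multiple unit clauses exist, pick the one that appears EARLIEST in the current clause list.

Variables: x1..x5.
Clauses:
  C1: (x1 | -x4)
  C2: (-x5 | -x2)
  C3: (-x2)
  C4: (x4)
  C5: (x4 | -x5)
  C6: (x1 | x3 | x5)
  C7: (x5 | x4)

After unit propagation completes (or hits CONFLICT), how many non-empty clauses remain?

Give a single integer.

unit clause [-2] forces x2=F; simplify:
  satisfied 2 clause(s); 5 remain; assigned so far: [2]
unit clause [4] forces x4=T; simplify:
  drop -4 from [1, -4] -> [1]
  satisfied 3 clause(s); 2 remain; assigned so far: [2, 4]
unit clause [1] forces x1=T; simplify:
  satisfied 2 clause(s); 0 remain; assigned so far: [1, 2, 4]

Answer: 0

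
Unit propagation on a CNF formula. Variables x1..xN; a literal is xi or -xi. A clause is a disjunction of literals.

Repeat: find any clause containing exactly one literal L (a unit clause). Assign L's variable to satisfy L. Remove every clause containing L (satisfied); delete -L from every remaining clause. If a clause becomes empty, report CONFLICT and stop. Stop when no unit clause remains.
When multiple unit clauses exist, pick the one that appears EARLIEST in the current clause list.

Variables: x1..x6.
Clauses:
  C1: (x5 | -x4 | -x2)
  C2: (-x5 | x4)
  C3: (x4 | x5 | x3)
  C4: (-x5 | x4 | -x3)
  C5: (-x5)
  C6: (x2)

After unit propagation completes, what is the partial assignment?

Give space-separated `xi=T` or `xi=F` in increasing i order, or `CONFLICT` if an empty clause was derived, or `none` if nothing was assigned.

unit clause [-5] forces x5=F; simplify:
  drop 5 from [5, -4, -2] -> [-4, -2]
  drop 5 from [4, 5, 3] -> [4, 3]
  satisfied 3 clause(s); 3 remain; assigned so far: [5]
unit clause [2] forces x2=T; simplify:
  drop -2 from [-4, -2] -> [-4]
  satisfied 1 clause(s); 2 remain; assigned so far: [2, 5]
unit clause [-4] forces x4=F; simplify:
  drop 4 from [4, 3] -> [3]
  satisfied 1 clause(s); 1 remain; assigned so far: [2, 4, 5]
unit clause [3] forces x3=T; simplify:
  satisfied 1 clause(s); 0 remain; assigned so far: [2, 3, 4, 5]

Answer: x2=T x3=T x4=F x5=F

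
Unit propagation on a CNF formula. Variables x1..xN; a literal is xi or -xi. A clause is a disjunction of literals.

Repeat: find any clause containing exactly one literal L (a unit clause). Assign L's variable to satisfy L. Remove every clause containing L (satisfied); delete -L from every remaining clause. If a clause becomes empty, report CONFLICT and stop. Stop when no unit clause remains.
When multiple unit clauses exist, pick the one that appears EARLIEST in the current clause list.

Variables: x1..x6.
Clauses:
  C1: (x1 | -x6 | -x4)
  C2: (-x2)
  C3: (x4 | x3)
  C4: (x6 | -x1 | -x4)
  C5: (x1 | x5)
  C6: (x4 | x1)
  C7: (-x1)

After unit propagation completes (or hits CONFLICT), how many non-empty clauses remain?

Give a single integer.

unit clause [-2] forces x2=F; simplify:
  satisfied 1 clause(s); 6 remain; assigned so far: [2]
unit clause [-1] forces x1=F; simplify:
  drop 1 from [1, -6, -4] -> [-6, -4]
  drop 1 from [1, 5] -> [5]
  drop 1 from [4, 1] -> [4]
  satisfied 2 clause(s); 4 remain; assigned so far: [1, 2]
unit clause [5] forces x5=T; simplify:
  satisfied 1 clause(s); 3 remain; assigned so far: [1, 2, 5]
unit clause [4] forces x4=T; simplify:
  drop -4 from [-6, -4] -> [-6]
  satisfied 2 clause(s); 1 remain; assigned so far: [1, 2, 4, 5]
unit clause [-6] forces x6=F; simplify:
  satisfied 1 clause(s); 0 remain; assigned so far: [1, 2, 4, 5, 6]

Answer: 0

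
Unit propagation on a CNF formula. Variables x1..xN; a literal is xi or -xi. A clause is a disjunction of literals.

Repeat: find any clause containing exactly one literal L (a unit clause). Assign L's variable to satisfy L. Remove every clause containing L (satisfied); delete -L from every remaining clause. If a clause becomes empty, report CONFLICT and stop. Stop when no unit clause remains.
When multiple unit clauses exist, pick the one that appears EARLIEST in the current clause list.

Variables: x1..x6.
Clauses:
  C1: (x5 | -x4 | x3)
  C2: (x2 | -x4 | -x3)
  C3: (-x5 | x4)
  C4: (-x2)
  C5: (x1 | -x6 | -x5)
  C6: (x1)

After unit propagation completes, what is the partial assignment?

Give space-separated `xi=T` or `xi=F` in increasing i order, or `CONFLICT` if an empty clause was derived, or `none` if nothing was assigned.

Answer: x1=T x2=F

Derivation:
unit clause [-2] forces x2=F; simplify:
  drop 2 from [2, -4, -3] -> [-4, -3]
  satisfied 1 clause(s); 5 remain; assigned so far: [2]
unit clause [1] forces x1=T; simplify:
  satisfied 2 clause(s); 3 remain; assigned so far: [1, 2]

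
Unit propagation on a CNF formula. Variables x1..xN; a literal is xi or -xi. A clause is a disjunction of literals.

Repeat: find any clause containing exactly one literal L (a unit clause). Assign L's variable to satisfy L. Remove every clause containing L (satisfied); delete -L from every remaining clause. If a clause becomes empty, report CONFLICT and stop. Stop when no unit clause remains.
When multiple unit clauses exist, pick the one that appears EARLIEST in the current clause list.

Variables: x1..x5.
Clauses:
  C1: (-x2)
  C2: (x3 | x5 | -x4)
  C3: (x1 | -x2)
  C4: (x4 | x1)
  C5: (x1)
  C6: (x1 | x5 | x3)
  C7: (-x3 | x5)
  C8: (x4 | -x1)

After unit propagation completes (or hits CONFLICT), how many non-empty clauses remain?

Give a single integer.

Answer: 2

Derivation:
unit clause [-2] forces x2=F; simplify:
  satisfied 2 clause(s); 6 remain; assigned so far: [2]
unit clause [1] forces x1=T; simplify:
  drop -1 from [4, -1] -> [4]
  satisfied 3 clause(s); 3 remain; assigned so far: [1, 2]
unit clause [4] forces x4=T; simplify:
  drop -4 from [3, 5, -4] -> [3, 5]
  satisfied 1 clause(s); 2 remain; assigned so far: [1, 2, 4]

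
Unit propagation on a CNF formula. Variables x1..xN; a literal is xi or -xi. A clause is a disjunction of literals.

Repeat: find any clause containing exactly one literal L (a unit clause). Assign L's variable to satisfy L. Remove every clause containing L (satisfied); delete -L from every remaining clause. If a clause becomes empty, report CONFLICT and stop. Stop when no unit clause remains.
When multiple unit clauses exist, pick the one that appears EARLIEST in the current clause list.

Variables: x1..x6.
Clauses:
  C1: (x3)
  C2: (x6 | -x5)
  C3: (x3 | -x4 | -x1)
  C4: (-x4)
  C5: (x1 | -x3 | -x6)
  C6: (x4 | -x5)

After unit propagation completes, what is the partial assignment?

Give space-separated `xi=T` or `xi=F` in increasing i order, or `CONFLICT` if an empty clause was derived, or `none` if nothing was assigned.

unit clause [3] forces x3=T; simplify:
  drop -3 from [1, -3, -6] -> [1, -6]
  satisfied 2 clause(s); 4 remain; assigned so far: [3]
unit clause [-4] forces x4=F; simplify:
  drop 4 from [4, -5] -> [-5]
  satisfied 1 clause(s); 3 remain; assigned so far: [3, 4]
unit clause [-5] forces x5=F; simplify:
  satisfied 2 clause(s); 1 remain; assigned so far: [3, 4, 5]

Answer: x3=T x4=F x5=F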